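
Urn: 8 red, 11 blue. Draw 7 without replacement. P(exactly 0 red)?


Hypergeometric: C(8,0)×C(11,7)/C(19,7)
= 1×330/50388 = 55/8398

P(X=0) = 55/8398 ≈ 0.65%


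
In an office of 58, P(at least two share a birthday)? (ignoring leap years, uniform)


P(all different) = Π(365-i)/365 for i=0..57
= 0.008335
P(match) = 1 - 0.008335 = 0.991665

P ≈ 0.9917 ≈ 99.17%


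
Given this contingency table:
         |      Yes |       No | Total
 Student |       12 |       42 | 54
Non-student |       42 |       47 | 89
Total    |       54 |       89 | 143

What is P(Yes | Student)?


P(Yes | Student) = 12/(12+42) = 12/54 = 2/9

P(Yes|Student) = 2/9 ≈ 22.22%


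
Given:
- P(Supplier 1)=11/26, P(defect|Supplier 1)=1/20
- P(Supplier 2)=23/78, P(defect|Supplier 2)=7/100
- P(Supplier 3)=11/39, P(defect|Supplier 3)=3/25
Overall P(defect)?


P(B) = Σ P(B|Aᵢ)×P(Aᵢ)
  1/20×11/26 = 11/520
  7/100×23/78 = 161/7800
  3/25×11/39 = 11/325
Sum = 59/780

P(defect) = 59/780 ≈ 7.56%


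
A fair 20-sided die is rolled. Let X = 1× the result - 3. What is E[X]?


E[die] = (1+20)/2 = 21/2
E[X] = 1×21/2 - 3 = 15/2

E[X] = 15/2


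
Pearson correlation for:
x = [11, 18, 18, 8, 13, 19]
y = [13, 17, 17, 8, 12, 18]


n=6, Σx=87, Σy=85, Σxy=1317, Σx²=1363, Σy²=1279
r = (6×1317 - 87×85)/√((6×1363 - 87²)(6×1279 - 85²))
= 507/√(609×449) = 507/√273441 ≈ 507/522.9159 ≈ 0.9696

r ≈ 0.9696


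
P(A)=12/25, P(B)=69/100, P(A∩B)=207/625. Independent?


P(A)×P(B) = 207/625
P(A∩B) = 207/625
Equal ✓ → Independent

Yes, independent


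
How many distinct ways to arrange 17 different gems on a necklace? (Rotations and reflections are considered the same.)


Free circular arrangements: rotations and reflections both identified.
(n-1)!/2 = 16!/2 = 20922789888000/2 = 10461394944000

10461394944000


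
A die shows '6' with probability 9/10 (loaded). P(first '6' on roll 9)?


Geometric: P(X=9) = (1-p)^(k-1)×p = (1/10)^8×9/10 = 9/1000000000

P(X=9) = 9/1000000000 ≈ 0.00%


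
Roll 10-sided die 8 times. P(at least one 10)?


P(no 10)^8 = (9/10)^8 = 43046721/100000000
P(≥1) = 1 - 43046721/100000000 = 56953279/100000000

P = 56953279/100000000 ≈ 56.95%


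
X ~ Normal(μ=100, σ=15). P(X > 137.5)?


z = (137.5-100)/15 = 2.5
P(X > 137.5) = 1 - P(Z ≤ 2.5) = 1 - 0.9938 = 0.0062

P(X > 137.5) ≈ 0.0062


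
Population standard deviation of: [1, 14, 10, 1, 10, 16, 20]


Mean = 72/7
  (1-72/7)²=4225/49
  (14-72/7)²=676/49
  (10-72/7)²=4/49
  (1-72/7)²=4225/49
  (10-72/7)²=4/49
  (16-72/7)²=1600/49
  (20-72/7)²=4624/49
Σ(x-μ)² = 2194/7
σ² = (2194/7)/7 = 2194/49

σ = √(2194/49) ≈ 6.6915


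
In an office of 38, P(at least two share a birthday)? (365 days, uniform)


P(all different) = Π(365-i)/365 for i=0..37
= 0.135932
P(match) = 1 - 0.135932 = 0.864068

P ≈ 0.8641 ≈ 86.41%


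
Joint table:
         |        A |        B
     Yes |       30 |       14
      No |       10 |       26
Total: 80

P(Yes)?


P(Yes) = (30+14)/80 = 44/80 = 11/20

P(Yes) = 11/20 ≈ 55.00%


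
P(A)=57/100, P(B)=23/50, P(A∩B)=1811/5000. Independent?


P(A)×P(B) = 1311/5000
P(A∩B) = 1811/5000
Not equal → NOT independent

No, not independent


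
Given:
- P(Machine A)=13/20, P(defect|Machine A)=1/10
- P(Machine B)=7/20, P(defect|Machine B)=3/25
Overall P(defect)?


P(B) = Σ P(B|Aᵢ)×P(Aᵢ)
  1/10×13/20 = 13/200
  3/25×7/20 = 21/500
Sum = 107/1000

P(defect) = 107/1000 ≈ 10.70%


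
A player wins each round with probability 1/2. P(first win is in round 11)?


Geometric: P(X=11) = (1-p)^(k-1)×p = (1/2)^10×1/2 = 1/2048

P(X=11) = 1/2048 ≈ 0.05%


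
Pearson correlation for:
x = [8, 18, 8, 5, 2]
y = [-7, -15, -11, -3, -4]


n=5, Σx=41, Σy=-40, Σxy=-437, Σx²=481, Σy²=420
r = (5×(-437) - 41×(-40))/√((5×481 - 41²)(5×420 - (-40)²))
= -545/√(724×500) = -545/√362000 ≈ -545/601.6644 ≈ -0.9058

r ≈ -0.9058


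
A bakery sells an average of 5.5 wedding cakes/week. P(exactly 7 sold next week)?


Poisson(λ=5.5): P(X=7) = e^(-λ)×λ^k/k!
= e^(-5.5) × 5.5^7 / 7!
≈ 0.004086771438 × 152243.523438 / 5040 ≈ 0.123449

P(X=7) ≈ 0.123449 ≈ 12.34%


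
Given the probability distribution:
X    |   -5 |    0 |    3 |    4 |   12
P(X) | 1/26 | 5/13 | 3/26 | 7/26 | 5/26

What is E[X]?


E[X] = Σ x·P(X=x)
= (-5)×(1/26) + (0)×(5/13) + (3)×(3/26) + (4)×(7/26) + (12)×(5/26)
= 46/13

E[X] = 46/13


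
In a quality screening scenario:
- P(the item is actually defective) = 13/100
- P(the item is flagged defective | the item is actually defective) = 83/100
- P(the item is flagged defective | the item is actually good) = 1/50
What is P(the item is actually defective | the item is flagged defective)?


Using Bayes' theorem:
P(A|B) = P(B|A)·P(A) / P(B)

P(the item is flagged defective) = 83/100 × 13/100 + 1/50 × 87/100
= 1079/10000 + 87/5000 = 1253/10000

P(the item is actually defective|the item is flagged defective) = (1079/10000) / (1253/10000) = 1079/1253

P(the item is actually defective|the item is flagged defective) = 1079/1253 ≈ 86.11%


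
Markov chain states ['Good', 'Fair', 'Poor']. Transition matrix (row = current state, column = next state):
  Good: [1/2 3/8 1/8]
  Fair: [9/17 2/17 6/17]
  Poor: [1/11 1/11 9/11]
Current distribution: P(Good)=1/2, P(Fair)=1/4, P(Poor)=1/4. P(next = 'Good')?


P(next=Good) = Σᵢ P(now=i)×P(i→Good)
= 1/2×1/2 + 1/4×9/17 + 1/4×1/11
= 1/4 + 9/68 + 1/44 = 303/748

P = 303/748 ≈ 0.4051


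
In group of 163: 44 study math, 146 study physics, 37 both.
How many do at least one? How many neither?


|A∪B| = 44+146-37 = 153
Neither = 163-153 = 10

At least one: 153; Neither: 10


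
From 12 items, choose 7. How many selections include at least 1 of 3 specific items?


Complement: C(12,7) - C(9,7) = 792 - 36 = 756

756


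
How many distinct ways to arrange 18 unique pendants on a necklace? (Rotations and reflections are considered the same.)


Free circular arrangements: rotations and reflections both identified.
(n-1)!/2 = 17!/2 = 355687428096000/2 = 177843714048000

177843714048000


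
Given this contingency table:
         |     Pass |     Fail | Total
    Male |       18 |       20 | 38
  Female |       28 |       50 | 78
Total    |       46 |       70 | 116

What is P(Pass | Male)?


P(Pass | Male) = 18/(18+20) = 18/38 = 9/19

P(Pass|Male) = 9/19 ≈ 47.37%


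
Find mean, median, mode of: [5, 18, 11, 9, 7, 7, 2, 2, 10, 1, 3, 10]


Sorted: [1, 2, 2, 3, 5, 7, 7, 9, 10, 10, 11, 18]
Mean = 85/12
Median = 7
Freq: {5: 1, 18: 1, 11: 1, 9: 1, 7: 2, 2: 2, 10: 2, 1: 1, 3: 1}
Mode: [2, 7, 10]

Mean=85/12, Median=7, Mode=[2, 7, 10]


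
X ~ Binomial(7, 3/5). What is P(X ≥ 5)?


P(X ≥ 5) = Σ P(X=i) for i=5..7
P(X=5) = 20412/78125
P(X=6) = 10206/78125
P(X=7) = 2187/78125
Sum = 6561/15625

P(X ≥ 5) = 6561/15625 ≈ 41.99%


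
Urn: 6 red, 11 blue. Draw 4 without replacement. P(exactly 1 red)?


Hypergeometric: C(6,1)×C(11,3)/C(17,4)
= 6×165/2380 = 99/238

P(X=1) = 99/238 ≈ 41.60%


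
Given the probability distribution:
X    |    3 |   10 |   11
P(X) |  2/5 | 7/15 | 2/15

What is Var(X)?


E[X] = 22/3
E[X²] = 332/5
Var(X) = E[X²] - (E[X])² = 332/5 - 484/9 = 568/45

Var(X) = 568/45 ≈ 12.6222


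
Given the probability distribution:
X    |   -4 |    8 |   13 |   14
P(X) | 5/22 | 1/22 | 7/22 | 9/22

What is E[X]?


E[X] = Σ x·P(X=x)
= (-4)×(5/22) + (8)×(1/22) + (13)×(7/22) + (14)×(9/22)
= 205/22

E[X] = 205/22


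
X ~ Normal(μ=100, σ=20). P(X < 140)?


z = (140-100)/20 = 2.0
P(Z < 2.0) = 0.9772

P(X < 140) ≈ 0.9772


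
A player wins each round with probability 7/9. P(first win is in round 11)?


Geometric: P(X=11) = (1-p)^(k-1)×p = (2/9)^10×7/9 = 7168/31381059609

P(X=11) = 7168/31381059609 ≈ 0.00%


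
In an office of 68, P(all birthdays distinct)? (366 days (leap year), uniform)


P(all different) = Π(366-i)/366 for i=0..67
= (366/366)×(365/366)×...×(299/366)
= 0.001299

P ≈ 0.0013 ≈ 0.13%


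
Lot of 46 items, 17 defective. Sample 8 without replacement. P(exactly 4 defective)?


Hypergeometric: C(17,4)×C(29,4)/C(46,8)
= 2380×23751/260932815 = 96628/446039

P(X=4) = 96628/446039 ≈ 21.66%


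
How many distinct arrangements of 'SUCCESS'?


Letters: 7, freq: {'S': 3, 'U': 1, 'C': 2, 'E': 1}
7!/(3!×1!×2!×1!) = 5040/12 = 420

420


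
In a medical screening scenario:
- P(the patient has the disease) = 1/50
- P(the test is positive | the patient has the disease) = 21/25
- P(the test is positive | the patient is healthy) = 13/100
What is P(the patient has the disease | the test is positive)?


Using Bayes' theorem:
P(A|B) = P(B|A)·P(A) / P(B)

P(the test is positive) = 21/25 × 1/50 + 13/100 × 49/50
= 21/1250 + 637/5000 = 721/5000

P(the patient has the disease|the test is positive) = (21/1250) / (721/5000) = 12/103

P(the patient has the disease|the test is positive) = 12/103 ≈ 11.65%


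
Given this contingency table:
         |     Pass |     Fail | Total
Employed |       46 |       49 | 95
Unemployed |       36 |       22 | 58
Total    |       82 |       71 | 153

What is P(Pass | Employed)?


P(Pass | Employed) = 46/(46+49) = 46/95

P(Pass|Employed) = 46/95 ≈ 48.42%


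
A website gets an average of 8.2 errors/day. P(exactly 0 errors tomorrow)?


Poisson(λ=8.2): P(X=0) = e^(-λ)×λ^k/k!
= e^(-8.2) × 8.2^0 / 0!
≈ 0.00027465357 × 1 / 1 ≈ 0.000275

P(X=0) ≈ 0.000275 ≈ 0.03%


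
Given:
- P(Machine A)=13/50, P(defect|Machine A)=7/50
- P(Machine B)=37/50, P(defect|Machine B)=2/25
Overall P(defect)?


P(B) = Σ P(B|Aᵢ)×P(Aᵢ)
  7/50×13/50 = 91/2500
  2/25×37/50 = 37/625
Sum = 239/2500

P(defect) = 239/2500 ≈ 9.56%


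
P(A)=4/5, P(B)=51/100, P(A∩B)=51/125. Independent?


P(A)×P(B) = 51/125
P(A∩B) = 51/125
Equal ✓ → Independent

Yes, independent


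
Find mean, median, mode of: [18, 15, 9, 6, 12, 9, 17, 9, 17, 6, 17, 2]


Sorted: [2, 6, 6, 9, 9, 9, 12, 15, 17, 17, 17, 18]
Mean = 137/12
Median = 21/2
Freq: {18: 1, 15: 1, 9: 3, 6: 2, 12: 1, 17: 3, 2: 1}
Mode: [9, 17]

Mean=137/12, Median=21/2, Mode=[9, 17]


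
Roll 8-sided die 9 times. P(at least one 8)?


P(no 8)^9 = (7/8)^9 = 40353607/134217728
P(≥1) = 1 - 40353607/134217728 = 93864121/134217728

P = 93864121/134217728 ≈ 69.93%


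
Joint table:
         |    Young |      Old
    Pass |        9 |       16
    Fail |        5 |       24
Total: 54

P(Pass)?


P(Pass) = (9+16)/54 = 25/54

P(Pass) = 25/54 ≈ 46.30%


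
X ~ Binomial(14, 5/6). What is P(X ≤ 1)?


P(X ≤ 1) = Σ P(X=i) for i=0..1
P(X=0) = 1/78364164096
P(X=1) = 35/39182082048
Sum = 71/78364164096

P(X ≤ 1) = 71/78364164096 ≈ 0.00%


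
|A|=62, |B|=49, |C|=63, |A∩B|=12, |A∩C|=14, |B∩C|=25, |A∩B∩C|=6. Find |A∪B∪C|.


|A∪B∪C| = 62+49+63-12-14-25+6 = 129

|A∪B∪C| = 129


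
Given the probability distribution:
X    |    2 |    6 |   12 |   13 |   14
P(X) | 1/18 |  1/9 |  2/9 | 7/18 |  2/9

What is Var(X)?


E[X] = 209/18
E[X²] = 291/2
Var(X) = E[X²] - (E[X])² = 291/2 - 43681/324 = 3461/324

Var(X) = 3461/324 ≈ 10.6821


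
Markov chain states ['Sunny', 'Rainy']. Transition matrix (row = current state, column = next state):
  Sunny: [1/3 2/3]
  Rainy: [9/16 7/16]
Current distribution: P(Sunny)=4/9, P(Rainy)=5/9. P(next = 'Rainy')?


P(next=Rainy) = Σᵢ P(now=i)×P(i→Rainy)
= 4/9×2/3 + 5/9×7/16
= 8/27 + 35/144 = 233/432

P = 233/432 ≈ 0.5394


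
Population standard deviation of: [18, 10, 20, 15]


Mean = 63/4
  (18-63/4)²=81/16
  (10-63/4)²=529/16
  (20-63/4)²=289/16
  (15-63/4)²=9/16
Σ(x-μ)² = 227/4
σ² = (227/4)/4 = 227/16

σ = √(227/16) ≈ 3.7666


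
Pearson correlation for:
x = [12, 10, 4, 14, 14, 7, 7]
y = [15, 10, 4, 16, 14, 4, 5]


n=7, Σx=68, Σy=68, Σxy=779, Σx²=750, Σy²=834
r = (7×779 - 68×68)/√((7×750 - 68²)(7×834 - 68²))
= 829/√(626×1214) = 829/√759964 ≈ 829/871.7591 ≈ 0.9510

r ≈ 0.9510


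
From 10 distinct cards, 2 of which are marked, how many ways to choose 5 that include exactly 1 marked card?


Choose 1 of the 2 marked cards and 4 of the other 8 cards:
C(2,1)×C(8,4) = 2×70 = 140

140


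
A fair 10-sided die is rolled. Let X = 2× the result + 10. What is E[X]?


E[die] = (1+10)/2 = 11/2
E[X] = 2×11/2 + 10 = 21

E[X] = 21


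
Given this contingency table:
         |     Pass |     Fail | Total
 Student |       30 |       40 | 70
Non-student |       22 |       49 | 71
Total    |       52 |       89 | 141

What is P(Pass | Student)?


P(Pass | Student) = 30/(30+40) = 30/70 = 3/7

P(Pass|Student) = 3/7 ≈ 42.86%


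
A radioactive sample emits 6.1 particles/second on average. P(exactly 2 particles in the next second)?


Poisson(λ=6.1): P(X=2) = e^(-λ)×λ^k/k!
= e^(-6.1) × 6.1^2 / 2!
≈ 0.002242867719 × 37.21 / 2 ≈ 0.041729

P(X=2) ≈ 0.041729 ≈ 4.17%


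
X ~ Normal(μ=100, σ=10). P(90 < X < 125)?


z₁=(90-100)/10=-1.0, z₂=(125-100)/10=2.5
P = Φ(2.5) - Φ(-1.0) = 0.993790 - 0.158655 = 0.835135 ≈ 0.8351

P(90 < X < 125) ≈ 0.8351


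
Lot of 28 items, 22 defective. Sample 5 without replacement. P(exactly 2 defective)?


Hypergeometric: C(22,2)×C(6,3)/C(28,5)
= 231×20/98280 = 11/234

P(X=2) = 11/234 ≈ 4.70%


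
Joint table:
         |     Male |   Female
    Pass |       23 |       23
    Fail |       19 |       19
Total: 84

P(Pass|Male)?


P(Pass|Male) = 23/(23+19) = 23/42

P = 23/42 ≈ 54.76%


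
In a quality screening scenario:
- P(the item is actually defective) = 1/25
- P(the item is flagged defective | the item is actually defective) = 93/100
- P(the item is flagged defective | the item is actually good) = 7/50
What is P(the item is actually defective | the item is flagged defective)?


Using Bayes' theorem:
P(A|B) = P(B|A)·P(A) / P(B)

P(the item is flagged defective) = 93/100 × 1/25 + 7/50 × 24/25
= 93/2500 + 84/625 = 429/2500

P(the item is actually defective|the item is flagged defective) = (93/2500) / (429/2500) = 31/143

P(the item is actually defective|the item is flagged defective) = 31/143 ≈ 21.68%


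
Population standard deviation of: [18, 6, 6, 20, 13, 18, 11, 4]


Mean = 96/8 = 12
  (18-12)²=36
  (6-12)²=36
  (6-12)²=36
  (20-12)²=64
  (13-12)²=1
  (18-12)²=36
  (11-12)²=1
  (4-12)²=64
Σ(x-μ)² = 274
σ² = 274/8 = 137/4

σ = √(137/4) ≈ 5.8523


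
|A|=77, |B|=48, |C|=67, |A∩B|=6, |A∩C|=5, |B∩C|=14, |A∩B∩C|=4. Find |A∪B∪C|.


|A∪B∪C| = 77+48+67-6-5-14+4 = 171

|A∪B∪C| = 171


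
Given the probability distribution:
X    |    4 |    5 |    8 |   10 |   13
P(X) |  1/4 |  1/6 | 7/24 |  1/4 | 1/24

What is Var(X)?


E[X] = 173/24
E[X²] = 471/8
Var(X) = E[X²] - (E[X])² = 471/8 - 29929/576 = 3983/576

Var(X) = 3983/576 ≈ 6.9149


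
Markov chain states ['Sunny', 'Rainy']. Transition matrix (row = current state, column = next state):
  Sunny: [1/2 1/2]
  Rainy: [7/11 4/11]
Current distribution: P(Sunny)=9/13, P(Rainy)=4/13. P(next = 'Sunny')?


P(next=Sunny) = Σᵢ P(now=i)×P(i→Sunny)
= 9/13×1/2 + 4/13×7/11
= 9/26 + 28/143 = 155/286

P = 155/286 ≈ 0.5420


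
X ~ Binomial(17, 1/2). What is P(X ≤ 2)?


P(X ≤ 2) = Σ P(X=i) for i=0..2
P(X=0) = 1/131072
P(X=1) = 17/131072
P(X=2) = 17/16384
Sum = 77/65536

P(X ≤ 2) = 77/65536 ≈ 0.12%


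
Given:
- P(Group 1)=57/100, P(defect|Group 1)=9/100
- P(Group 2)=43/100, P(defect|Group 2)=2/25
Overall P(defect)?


P(B) = Σ P(B|Aᵢ)×P(Aᵢ)
  9/100×57/100 = 513/10000
  2/25×43/100 = 43/1250
Sum = 857/10000

P(defect) = 857/10000 ≈ 8.57%


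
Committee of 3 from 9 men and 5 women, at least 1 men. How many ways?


Count by #men:
  1M,2W: C(9,1)×C(5,2)=90
  2M,1W: C(9,2)×C(5,1)=180
  3M,0W: C(9,3)×C(5,0)=84
Total = 354

354


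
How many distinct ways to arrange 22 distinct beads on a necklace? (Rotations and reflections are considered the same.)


Free circular arrangements: rotations and reflections both identified.
(n-1)!/2 = 21!/2 = 51090942171709440000/2 = 25545471085854720000

25545471085854720000


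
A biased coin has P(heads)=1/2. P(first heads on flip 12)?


Geometric: P(X=12) = (1-p)^(k-1)×p = (1/2)^11×1/2 = 1/4096

P(X=12) = 1/4096 ≈ 0.02%


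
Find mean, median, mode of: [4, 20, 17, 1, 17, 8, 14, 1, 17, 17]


Sorted: [1, 1, 4, 8, 14, 17, 17, 17, 17, 20]
Mean = 116/10 = 58/5
Median = 31/2
Freq: {4: 1, 20: 1, 17: 4, 1: 2, 8: 1, 14: 1}
Mode: [17]

Mean=58/5, Median=31/2, Mode=17


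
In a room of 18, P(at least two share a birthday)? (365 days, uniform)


P(all different) = Π(365-i)/365 for i=0..17
= 0.653089
P(match) = 1 - 0.653089 = 0.346911

P ≈ 0.3469 ≈ 34.69%


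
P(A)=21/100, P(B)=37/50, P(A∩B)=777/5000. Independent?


P(A)×P(B) = 777/5000
P(A∩B) = 777/5000
Equal ✓ → Independent

Yes, independent


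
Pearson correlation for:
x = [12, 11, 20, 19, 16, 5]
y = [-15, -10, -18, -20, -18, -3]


n=6, Σx=83, Σy=-84, Σxy=-1333, Σx²=1307, Σy²=1382
r = (6×(-1333) - 83×(-84))/√((6×1307 - 83²)(6×1382 - (-84)²))
= -1026/√(953×1236) = -1026/√1177908 ≈ -1026/1085.3147 ≈ -0.9453

r ≈ -0.9453


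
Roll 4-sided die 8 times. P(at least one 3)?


P(no 3)^8 = (3/4)^8 = 6561/65536
P(≥1) = 1 - 6561/65536 = 58975/65536

P = 58975/65536 ≈ 89.99%


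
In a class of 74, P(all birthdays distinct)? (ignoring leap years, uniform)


P(all different) = Π(365-i)/365 for i=0..73
= (365/365)×(364/365)×...×(292/365)
= 0.000351

P ≈ 0.0004 ≈ 0.04%


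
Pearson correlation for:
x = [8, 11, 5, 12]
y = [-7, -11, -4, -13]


n=4, Σx=36, Σy=-35, Σxy=-353, Σx²=354, Σy²=355
r = (4×(-353) - 36×(-35))/√((4×354 - 36²)(4×355 - (-35)²))
= -152/√(120×195) = -152/√23400 ≈ -152/152.9706 ≈ -0.9937

r ≈ -0.9937


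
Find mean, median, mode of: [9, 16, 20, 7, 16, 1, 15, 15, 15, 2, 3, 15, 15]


Sorted: [1, 2, 3, 7, 9, 15, 15, 15, 15, 15, 16, 16, 20]
Mean = 149/13
Median = 15
Freq: {9: 1, 16: 2, 20: 1, 7: 1, 1: 1, 15: 5, 2: 1, 3: 1}
Mode: [15]

Mean=149/13, Median=15, Mode=15


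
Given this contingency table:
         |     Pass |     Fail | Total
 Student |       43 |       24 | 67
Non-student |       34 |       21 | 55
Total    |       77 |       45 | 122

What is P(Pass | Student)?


P(Pass | Student) = 43/(43+24) = 43/67

P(Pass|Student) = 43/67 ≈ 64.18%


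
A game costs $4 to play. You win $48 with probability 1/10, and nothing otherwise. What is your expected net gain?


E[gain] = (48-4)×1/10 + (-4)×9/10
= 22/5 - 18/5 = 4/5

Expected net gain = $4/5 ≈ $0.80


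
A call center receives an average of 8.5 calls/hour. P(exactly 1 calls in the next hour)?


Poisson(λ=8.5): P(X=1) = e^(-λ)×λ^k/k!
= e^(-8.5) × 8.5^1 / 1!
≈ 0.000203468369 × 8.5 / 1 ≈ 0.001729

P(X=1) ≈ 0.001729 ≈ 0.17%


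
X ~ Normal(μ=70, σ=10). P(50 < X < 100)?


z₁=(50-70)/10=-2.0, z₂=(100-70)/10=3.0
P = Φ(3.0) - Φ(-2.0) = 0.998650 - 0.022750 = 0.975900 ≈ 0.9759

P(50 < X < 100) ≈ 0.9759


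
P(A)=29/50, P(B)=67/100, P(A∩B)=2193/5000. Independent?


P(A)×P(B) = 1943/5000
P(A∩B) = 2193/5000
Not equal → NOT independent

No, not independent


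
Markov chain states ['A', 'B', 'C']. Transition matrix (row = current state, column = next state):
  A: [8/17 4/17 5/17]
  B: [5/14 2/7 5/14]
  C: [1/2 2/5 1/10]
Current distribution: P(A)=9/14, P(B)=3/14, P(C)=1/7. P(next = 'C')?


P(next=C) = Σᵢ P(now=i)×P(i→C)
= 9/14×5/17 + 3/14×5/14 + 1/7×1/10
= 45/238 + 15/196 + 1/70 = 4663/16660

P = 4663/16660 ≈ 0.2799


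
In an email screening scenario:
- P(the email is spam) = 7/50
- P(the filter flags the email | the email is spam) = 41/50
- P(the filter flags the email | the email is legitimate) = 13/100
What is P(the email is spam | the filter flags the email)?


Using Bayes' theorem:
P(A|B) = P(B|A)·P(A) / P(B)

P(the filter flags the email) = 41/50 × 7/50 + 13/100 × 43/50
= 287/2500 + 559/5000 = 1133/5000

P(the email is spam|the filter flags the email) = (287/2500) / (1133/5000) = 574/1133

P(the email is spam|the filter flags the email) = 574/1133 ≈ 50.66%


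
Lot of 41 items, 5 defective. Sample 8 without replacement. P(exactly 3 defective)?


Hypergeometric: C(5,3)×C(36,5)/C(41,8)
= 10×376992/95548245 = 14784/374699

P(X=3) = 14784/374699 ≈ 3.95%


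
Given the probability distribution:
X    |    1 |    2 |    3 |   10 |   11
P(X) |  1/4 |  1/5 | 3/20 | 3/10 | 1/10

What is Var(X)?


E[X] = 26/5
E[X²] = 89/2
Var(X) = E[X²] - (E[X])² = 89/2 - 676/25 = 873/50

Var(X) = 873/50 ≈ 17.4600


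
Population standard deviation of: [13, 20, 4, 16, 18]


Mean = 71/5
  (13-71/5)²=36/25
  (20-71/5)²=841/25
  (4-71/5)²=2601/25
  (16-71/5)²=81/25
  (18-71/5)²=361/25
Σ(x-μ)² = 784/5
σ² = (784/5)/5 = 784/25

σ = √(784/25) ≈ 5.6000


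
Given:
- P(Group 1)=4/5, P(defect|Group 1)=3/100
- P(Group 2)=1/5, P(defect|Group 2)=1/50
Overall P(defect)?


P(B) = Σ P(B|Aᵢ)×P(Aᵢ)
  3/100×4/5 = 3/125
  1/50×1/5 = 1/250
Sum = 7/250

P(defect) = 7/250 ≈ 2.80%


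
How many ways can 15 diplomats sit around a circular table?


Circular arrangements of 15 distinct objects: fix one position to break rotational symmetry.
(n-1)! = 14! = 87178291200

87178291200


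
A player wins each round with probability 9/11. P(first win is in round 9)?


Geometric: P(X=9) = (1-p)^(k-1)×p = (2/11)^8×9/11 = 2304/2357947691

P(X=9) = 2304/2357947691 ≈ 0.00%


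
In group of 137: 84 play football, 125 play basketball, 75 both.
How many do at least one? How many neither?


|A∪B| = 84+125-75 = 134
Neither = 137-134 = 3

At least one: 134; Neither: 3


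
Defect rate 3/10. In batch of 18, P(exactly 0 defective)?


Binomial: P(X=0) = C(18,0)×p^0×(1-p)^18
= 1 × 1 × 1628413597910449/1000000000000000000 = 1628413597910449/1000000000000000000

P(X=0) = 1628413597910449/1000000000000000000 ≈ 0.16%


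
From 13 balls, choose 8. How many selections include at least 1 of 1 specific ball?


Complement: C(13,8) - C(12,8) = 1287 - 495 = 792

792


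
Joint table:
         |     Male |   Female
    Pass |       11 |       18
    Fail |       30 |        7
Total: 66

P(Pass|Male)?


P(Pass|Male) = 11/(11+30) = 11/41

P = 11/41 ≈ 26.83%


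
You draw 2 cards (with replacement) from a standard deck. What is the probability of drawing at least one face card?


P(not a face card) = 40/52 = 10/13
P(none in 2 draws) = (10/13)^2 = 100/169
P(≥1 face card) = 1 - 100/169 = 69/169

P = 69/169 ≈ 40.83%


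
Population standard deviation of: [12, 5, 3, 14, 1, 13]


Mean = 48/6 = 8
  (12-8)²=16
  (5-8)²=9
  (3-8)²=25
  (14-8)²=36
  (1-8)²=49
  (13-8)²=25
Σ(x-μ)² = 160
σ² = 160/6 = 80/3

σ = √(80/3) ≈ 5.1640


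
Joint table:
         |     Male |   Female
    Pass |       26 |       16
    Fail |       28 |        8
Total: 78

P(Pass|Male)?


P(Pass|Male) = 26/(26+28) = 26/54 = 13/27

P = 13/27 ≈ 48.15%


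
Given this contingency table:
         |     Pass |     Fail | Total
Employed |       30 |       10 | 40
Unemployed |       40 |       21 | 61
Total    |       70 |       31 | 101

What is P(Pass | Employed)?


P(Pass | Employed) = 30/(30+10) = 30/40 = 3/4

P(Pass|Employed) = 3/4 ≈ 75.00%


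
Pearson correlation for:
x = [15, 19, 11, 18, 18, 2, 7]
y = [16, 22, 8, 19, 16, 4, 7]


n=7, Σx=90, Σy=92, Σxy=1433, Σx²=1408, Σy²=1486
r = (7×1433 - 90×92)/√((7×1408 - 90²)(7×1486 - 92²))
= 1751/√(1756×1938) = 1751/√3403128 ≈ 1751/1844.7569 ≈ 0.9492

r ≈ 0.9492


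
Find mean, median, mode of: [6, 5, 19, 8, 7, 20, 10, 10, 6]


Sorted: [5, 6, 6, 7, 8, 10, 10, 19, 20]
Mean = 91/9
Median = 8
Freq: {6: 2, 5: 1, 19: 1, 8: 1, 7: 1, 20: 1, 10: 2}
Mode: [6, 10]

Mean=91/9, Median=8, Mode=[6, 10]


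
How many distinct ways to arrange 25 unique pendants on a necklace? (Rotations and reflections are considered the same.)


Free circular arrangements: rotations and reflections both identified.
(n-1)!/2 = 24!/2 = 620448401733239439360000/2 = 310224200866619719680000

310224200866619719680000


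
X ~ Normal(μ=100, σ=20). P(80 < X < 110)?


z₁=(80-100)/20=-1.0, z₂=(110-100)/20=0.5
P = Φ(0.5) - Φ(-1.0) = 0.691462 - 0.158655 = 0.532807 ≈ 0.5328

P(80 < X < 110) ≈ 0.5328


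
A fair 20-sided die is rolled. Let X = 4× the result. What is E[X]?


E[die] = (1+20)/2 = 21/2
E[X] = 4 × 21/2 = 42

E[X] = 42


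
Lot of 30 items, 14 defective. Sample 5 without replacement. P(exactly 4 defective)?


Hypergeometric: C(14,4)×C(16,1)/C(30,5)
= 1001×16/142506 = 88/783

P(X=4) = 88/783 ≈ 11.24%


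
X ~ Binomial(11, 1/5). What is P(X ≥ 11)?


P(X ≥ 11) = Σ P(X=i) for i=11..11
P(X=11) = 1/48828125
Sum = 1/48828125

P(X ≥ 11) = 1/48828125 ≈ 0.00%


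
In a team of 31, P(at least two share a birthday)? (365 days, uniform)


P(all different) = Π(365-i)/365 for i=0..30
= 0.269545
P(match) = 1 - 0.269545 = 0.730455

P ≈ 0.7305 ≈ 73.05%


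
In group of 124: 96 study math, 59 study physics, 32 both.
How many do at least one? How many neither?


|A∪B| = 96+59-32 = 123
Neither = 124-123 = 1

At least one: 123; Neither: 1


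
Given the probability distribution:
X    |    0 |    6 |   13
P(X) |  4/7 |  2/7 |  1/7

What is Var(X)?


E[X] = 25/7
E[X²] = 241/7
Var(X) = E[X²] - (E[X])² = 241/7 - 625/49 = 1062/49

Var(X) = 1062/49 ≈ 21.6735


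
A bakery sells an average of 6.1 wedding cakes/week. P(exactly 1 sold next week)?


Poisson(λ=6.1): P(X=1) = e^(-λ)×λ^k/k!
= e^(-6.1) × 6.1^1 / 1!
≈ 0.002242867719 × 6.1 / 1 ≈ 0.013681

P(X=1) ≈ 0.013681 ≈ 1.37%


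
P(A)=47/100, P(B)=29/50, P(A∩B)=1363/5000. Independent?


P(A)×P(B) = 1363/5000
P(A∩B) = 1363/5000
Equal ✓ → Independent

Yes, independent


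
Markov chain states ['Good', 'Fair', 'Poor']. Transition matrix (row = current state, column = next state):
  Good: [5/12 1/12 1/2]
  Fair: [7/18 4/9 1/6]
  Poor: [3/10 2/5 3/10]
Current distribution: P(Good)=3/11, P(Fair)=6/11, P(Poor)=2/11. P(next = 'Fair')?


P(next=Fair) = Σᵢ P(now=i)×P(i→Fair)
= 3/11×1/12 + 6/11×4/9 + 2/11×2/5
= 1/44 + 8/33 + 4/55 = 223/660

P = 223/660 ≈ 0.3379


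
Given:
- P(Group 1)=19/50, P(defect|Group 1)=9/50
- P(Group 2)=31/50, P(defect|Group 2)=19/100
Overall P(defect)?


P(B) = Σ P(B|Aᵢ)×P(Aᵢ)
  9/50×19/50 = 171/2500
  19/100×31/50 = 589/5000
Sum = 931/5000

P(defect) = 931/5000 ≈ 18.62%


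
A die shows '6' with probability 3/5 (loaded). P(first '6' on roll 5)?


Geometric: P(X=5) = (1-p)^(k-1)×p = (2/5)^4×3/5 = 48/3125

P(X=5) = 48/3125 ≈ 1.54%


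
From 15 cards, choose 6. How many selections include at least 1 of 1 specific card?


Complement: C(15,6) - C(14,6) = 5005 - 3003 = 2002

2002


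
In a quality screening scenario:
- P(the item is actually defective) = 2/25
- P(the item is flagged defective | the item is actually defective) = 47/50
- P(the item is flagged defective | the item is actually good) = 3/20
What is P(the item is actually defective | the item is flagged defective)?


Using Bayes' theorem:
P(A|B) = P(B|A)·P(A) / P(B)

P(the item is flagged defective) = 47/50 × 2/25 + 3/20 × 23/25
= 47/625 + 69/500 = 533/2500

P(the item is actually defective|the item is flagged defective) = (47/625) / (533/2500) = 188/533

P(the item is actually defective|the item is flagged defective) = 188/533 ≈ 35.27%


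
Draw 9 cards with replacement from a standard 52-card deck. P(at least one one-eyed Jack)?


P(not a one-eyed Jack) = 50/52 = 25/26
P(none in 9 draws) = (25/26)^9 = 3814697265625/5429503678976
P(≥1 one-eyed Jack) = 1 - 3814697265625/5429503678976 = 1614806413351/5429503678976

P = 1614806413351/5429503678976 ≈ 29.74%


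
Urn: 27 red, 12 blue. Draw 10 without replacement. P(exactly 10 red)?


Hypergeometric: C(27,10)×C(12,0)/C(39,10)
= 8436285×1/635745396 = 1035/77996

P(X=10) = 1035/77996 ≈ 1.33%


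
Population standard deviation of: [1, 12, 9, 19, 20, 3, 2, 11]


Mean = 77/8
  (1-77/8)²=4761/64
  (12-77/8)²=361/64
  (9-77/8)²=25/64
  (19-77/8)²=5625/64
  (20-77/8)²=6889/64
  (3-77/8)²=2809/64
  (2-77/8)²=3721/64
  (11-77/8)²=121/64
Σ(x-μ)² = 3039/8
σ² = (3039/8)/8 = 3039/64

σ = √(3039/64) ≈ 6.8909


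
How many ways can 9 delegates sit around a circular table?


Circular arrangements of 9 distinct objects: fix one position to break rotational symmetry.
(n-1)! = 8! = 40320

40320


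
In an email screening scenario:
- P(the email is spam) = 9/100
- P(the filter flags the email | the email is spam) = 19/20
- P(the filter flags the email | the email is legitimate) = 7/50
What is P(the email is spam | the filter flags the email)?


Using Bayes' theorem:
P(A|B) = P(B|A)·P(A) / P(B)

P(the filter flags the email) = 19/20 × 9/100 + 7/50 × 91/100
= 171/2000 + 637/5000 = 2129/10000

P(the email is spam|the filter flags the email) = (171/2000) / (2129/10000) = 855/2129

P(the email is spam|the filter flags the email) = 855/2129 ≈ 40.16%


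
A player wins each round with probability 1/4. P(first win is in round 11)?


Geometric: P(X=11) = (1-p)^(k-1)×p = (3/4)^10×1/4 = 59049/4194304

P(X=11) = 59049/4194304 ≈ 1.41%


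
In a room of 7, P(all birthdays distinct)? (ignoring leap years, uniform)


P(all different) = Π(365-i)/365 for i=0..6
= (365/365)×(364/365)×...×(359/365)
= 0.943764

P ≈ 0.9438 ≈ 94.38%


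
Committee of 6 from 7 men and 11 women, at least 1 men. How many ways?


Count by #men:
  1M,5W: C(7,1)×C(11,5)=3234
  2M,4W: C(7,2)×C(11,4)=6930
  3M,3W: C(7,3)×C(11,3)=5775
  4M,2W: C(7,4)×C(11,2)=1925
  5M,1W: C(7,5)×C(11,1)=231
  6M,0W: C(7,6)×C(11,0)=7
Total = 18102

18102


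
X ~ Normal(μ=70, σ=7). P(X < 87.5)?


z = (87.5-70)/7 = 2.5
P(Z < 2.5) = 0.9938

P(X < 87.5) ≈ 0.9938


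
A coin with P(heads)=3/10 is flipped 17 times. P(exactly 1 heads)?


Binomial: P(X=1) = C(17,1)×p^1×(1-p)^16
= 17 × 3/10 × 33232930569601/10000000000000000 = 1694879459049651/100000000000000000

P(X=1) = 1694879459049651/100000000000000000 ≈ 1.69%


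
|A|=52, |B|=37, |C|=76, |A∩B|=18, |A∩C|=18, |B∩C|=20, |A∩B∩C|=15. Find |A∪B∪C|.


|A∪B∪C| = 52+37+76-18-18-20+15 = 124

|A∪B∪C| = 124


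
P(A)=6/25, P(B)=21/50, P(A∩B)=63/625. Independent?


P(A)×P(B) = 63/625
P(A∩B) = 63/625
Equal ✓ → Independent

Yes, independent


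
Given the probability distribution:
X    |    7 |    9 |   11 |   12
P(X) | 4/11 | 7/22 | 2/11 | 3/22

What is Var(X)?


E[X] = 199/22
E[X²] = 1875/22
Var(X) = E[X²] - (E[X])² = 1875/22 - 39601/484 = 1649/484

Var(X) = 1649/484 ≈ 3.4070


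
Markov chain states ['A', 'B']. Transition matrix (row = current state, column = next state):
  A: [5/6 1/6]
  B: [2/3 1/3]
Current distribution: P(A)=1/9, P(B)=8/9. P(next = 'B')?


P(next=B) = Σᵢ P(now=i)×P(i→B)
= 1/9×1/6 + 8/9×1/3
= 1/54 + 8/27 = 17/54

P = 17/54 ≈ 0.3148


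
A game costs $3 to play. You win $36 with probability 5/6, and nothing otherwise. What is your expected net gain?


E[gain] = (36-3)×5/6 + (-3)×1/6
= 55/2 - 1/2 = 27

Expected net gain = $27 ≈ $27.00


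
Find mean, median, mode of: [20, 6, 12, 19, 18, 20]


Sorted: [6, 12, 18, 19, 20, 20]
Mean = 95/6
Median = 37/2
Freq: {20: 2, 6: 1, 12: 1, 19: 1, 18: 1}
Mode: [20]

Mean=95/6, Median=37/2, Mode=20


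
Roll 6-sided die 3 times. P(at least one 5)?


P(no 5)^3 = (5/6)^3 = 125/216
P(≥1) = 1 - 125/216 = 91/216

P = 91/216 ≈ 42.13%


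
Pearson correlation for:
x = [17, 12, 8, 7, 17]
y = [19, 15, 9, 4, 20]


n=5, Σx=61, Σy=67, Σxy=943, Σx²=835, Σy²=1083
r = (5×943 - 61×67)/√((5×835 - 61²)(5×1083 - 67²))
= 628/√(454×926) = 628/√420404 ≈ 628/648.3857 ≈ 0.9686

r ≈ 0.9686


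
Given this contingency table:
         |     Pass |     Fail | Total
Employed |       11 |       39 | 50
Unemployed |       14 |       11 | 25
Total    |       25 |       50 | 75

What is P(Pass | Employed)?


P(Pass | Employed) = 11/(11+39) = 11/50

P(Pass|Employed) = 11/50 ≈ 22.00%


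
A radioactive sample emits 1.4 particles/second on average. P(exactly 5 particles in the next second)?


Poisson(λ=1.4): P(X=5) = e^(-λ)×λ^k/k!
= e^(-1.4) × 1.4^5 / 5!
≈ 0.2465969639 × 5.37824 / 120 ≈ 0.011052

P(X=5) ≈ 0.011052 ≈ 1.11%


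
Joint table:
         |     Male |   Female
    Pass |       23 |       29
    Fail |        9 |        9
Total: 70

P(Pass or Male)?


P(Pass∨Male) = P(Pass) + P(Male) - P(Pass∧Male)
= (52 + 32 - 23)/70 = 61/70

P = 61/70 ≈ 87.14%


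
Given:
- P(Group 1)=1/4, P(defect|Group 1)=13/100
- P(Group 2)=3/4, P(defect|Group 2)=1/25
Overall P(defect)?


P(B) = Σ P(B|Aᵢ)×P(Aᵢ)
  13/100×1/4 = 13/400
  1/25×3/4 = 3/100
Sum = 1/16

P(defect) = 1/16 ≈ 6.25%


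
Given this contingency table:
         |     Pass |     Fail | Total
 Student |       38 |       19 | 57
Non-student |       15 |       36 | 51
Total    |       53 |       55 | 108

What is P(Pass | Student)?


P(Pass | Student) = 38/(38+19) = 38/57 = 2/3

P(Pass|Student) = 2/3 ≈ 66.67%


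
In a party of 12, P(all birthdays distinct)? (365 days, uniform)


P(all different) = Π(365-i)/365 for i=0..11
= (365/365)×(364/365)×...×(354/365)
= 0.832975

P ≈ 0.8330 ≈ 83.30%


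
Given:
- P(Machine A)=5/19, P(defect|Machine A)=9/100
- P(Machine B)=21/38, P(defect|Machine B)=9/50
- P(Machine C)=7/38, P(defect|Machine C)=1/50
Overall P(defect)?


P(B) = Σ P(B|Aᵢ)×P(Aᵢ)
  9/100×5/19 = 9/380
  9/50×21/38 = 189/1900
  1/50×7/38 = 7/1900
Sum = 241/1900

P(defect) = 241/1900 ≈ 12.68%


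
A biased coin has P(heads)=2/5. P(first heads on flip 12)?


Geometric: P(X=12) = (1-p)^(k-1)×p = (3/5)^11×2/5 = 354294/244140625

P(X=12) = 354294/244140625 ≈ 0.15%


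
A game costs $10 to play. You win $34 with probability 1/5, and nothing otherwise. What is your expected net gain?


E[gain] = (34-10)×1/5 + (-10)×4/5
= 24/5 - 8 = -16/5

Expected net gain = $-16/5 ≈ $-3.20


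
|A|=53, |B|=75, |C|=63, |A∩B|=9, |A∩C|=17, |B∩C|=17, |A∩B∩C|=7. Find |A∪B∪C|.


|A∪B∪C| = 53+75+63-9-17-17+7 = 155

|A∪B∪C| = 155


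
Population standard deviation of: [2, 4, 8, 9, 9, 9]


Mean = 41/6
  (2-41/6)²=841/36
  (4-41/6)²=289/36
  (8-41/6)²=49/36
  (9-41/6)²=169/36
  (9-41/6)²=169/36
  (9-41/6)²=169/36
Σ(x-μ)² = 281/6
σ² = (281/6)/6 = 281/36

σ = √(281/36) ≈ 2.7938


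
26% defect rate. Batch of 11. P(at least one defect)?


P(all good) = (37/50)^11 = 177917621779460413/4882812500000000000
P(≥1 defect) = 4704894878220539587/4882812500000000000

P = 4704894878220539587/4882812500000000000 ≈ 96.36%


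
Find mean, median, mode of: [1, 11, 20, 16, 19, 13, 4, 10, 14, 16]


Sorted: [1, 4, 10, 11, 13, 14, 16, 16, 19, 20]
Mean = 124/10 = 62/5
Median = 27/2
Freq: {1: 1, 11: 1, 20: 1, 16: 2, 19: 1, 13: 1, 4: 1, 10: 1, 14: 1}
Mode: [16]

Mean=62/5, Median=27/2, Mode=16


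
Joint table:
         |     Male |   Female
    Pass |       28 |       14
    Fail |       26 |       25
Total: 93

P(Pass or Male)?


P(Pass∨Male) = P(Pass) + P(Male) - P(Pass∧Male)
= (42 + 54 - 28)/93 = 68/93

P = 68/93 ≈ 73.12%


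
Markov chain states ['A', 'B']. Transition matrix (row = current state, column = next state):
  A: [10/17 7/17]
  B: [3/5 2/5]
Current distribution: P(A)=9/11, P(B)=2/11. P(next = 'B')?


P(next=B) = Σᵢ P(now=i)×P(i→B)
= 9/11×7/17 + 2/11×2/5
= 63/187 + 4/55 = 383/935

P = 383/935 ≈ 0.4096


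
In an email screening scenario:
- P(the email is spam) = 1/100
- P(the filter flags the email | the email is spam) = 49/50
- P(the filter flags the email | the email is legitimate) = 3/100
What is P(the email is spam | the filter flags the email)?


Using Bayes' theorem:
P(A|B) = P(B|A)·P(A) / P(B)

P(the filter flags the email) = 49/50 × 1/100 + 3/100 × 99/100
= 49/5000 + 297/10000 = 79/2000

P(the email is spam|the filter flags the email) = (49/5000) / (79/2000) = 98/395

P(the email is spam|the filter flags the email) = 98/395 ≈ 24.81%


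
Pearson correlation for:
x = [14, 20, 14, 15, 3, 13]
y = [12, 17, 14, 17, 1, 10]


n=6, Σx=79, Σy=71, Σxy=1092, Σx²=1195, Σy²=1019
r = (6×1092 - 79×71)/√((6×1195 - 79²)(6×1019 - 71²))
= 943/√(929×1073) = 943/√996817 ≈ 943/998.4072 ≈ 0.9445

r ≈ 0.9445


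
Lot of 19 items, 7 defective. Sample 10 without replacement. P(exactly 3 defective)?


Hypergeometric: C(7,3)×C(12,7)/C(19,10)
= 35×792/92378 = 1260/4199

P(X=3) = 1260/4199 ≈ 30.01%


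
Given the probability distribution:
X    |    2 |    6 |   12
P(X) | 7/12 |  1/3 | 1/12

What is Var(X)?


E[X] = 25/6
E[X²] = 79/3
Var(X) = E[X²] - (E[X])² = 79/3 - 625/36 = 323/36

Var(X) = 323/36 ≈ 8.9722


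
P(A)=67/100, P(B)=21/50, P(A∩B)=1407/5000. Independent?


P(A)×P(B) = 1407/5000
P(A∩B) = 1407/5000
Equal ✓ → Independent

Yes, independent


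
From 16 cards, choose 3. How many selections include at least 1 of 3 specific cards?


Complement: C(16,3) - C(13,3) = 560 - 286 = 274

274


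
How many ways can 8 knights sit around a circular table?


Circular arrangements of 8 distinct objects: fix one position to break rotational symmetry.
(n-1)! = 7! = 5040

5040


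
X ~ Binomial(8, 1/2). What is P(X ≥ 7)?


P(X ≥ 7) = Σ P(X=i) for i=7..8
P(X=7) = 1/32
P(X=8) = 1/256
Sum = 9/256

P(X ≥ 7) = 9/256 ≈ 3.52%


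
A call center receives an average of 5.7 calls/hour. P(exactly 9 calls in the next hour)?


Poisson(λ=5.7): P(X=9) = e^(-λ)×λ^k/k!
= e^(-5.7) × 5.7^9 / 9!
≈ 0.003345965457 × 6351461.95538 / 362880 ≈ 0.058564

P(X=9) ≈ 0.058564 ≈ 5.86%


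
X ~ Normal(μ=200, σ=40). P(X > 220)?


z = (220-200)/40 = 0.5
P(X > 220) = 1 - P(Z ≤ 0.5) = 1 - 0.6915 = 0.3085

P(X > 220) ≈ 0.3085


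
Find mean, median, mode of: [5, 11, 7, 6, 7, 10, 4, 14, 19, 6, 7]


Sorted: [4, 5, 6, 6, 7, 7, 7, 10, 11, 14, 19]
Mean = 96/11
Median = 7
Freq: {5: 1, 11: 1, 7: 3, 6: 2, 10: 1, 4: 1, 14: 1, 19: 1}
Mode: [7]

Mean=96/11, Median=7, Mode=7


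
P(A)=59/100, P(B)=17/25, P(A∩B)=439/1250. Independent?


P(A)×P(B) = 1003/2500
P(A∩B) = 439/1250
Not equal → NOT independent

No, not independent


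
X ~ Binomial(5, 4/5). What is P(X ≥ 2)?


P(X ≥ 2) = Σ P(X=i) for i=2..5
P(X=2) = 32/625
P(X=3) = 128/625
P(X=4) = 256/625
P(X=5) = 1024/3125
Sum = 3104/3125

P(X ≥ 2) = 3104/3125 ≈ 99.33%


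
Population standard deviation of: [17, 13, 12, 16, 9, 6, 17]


Mean = 90/7
  (17-90/7)²=841/49
  (13-90/7)²=1/49
  (12-90/7)²=36/49
  (16-90/7)²=484/49
  (9-90/7)²=729/49
  (6-90/7)²=2304/49
  (17-90/7)²=841/49
Σ(x-μ)² = 748/7
σ² = (748/7)/7 = 748/49

σ = √(748/49) ≈ 3.9071


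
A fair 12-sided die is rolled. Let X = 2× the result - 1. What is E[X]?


E[die] = (1+12)/2 = 13/2
E[X] = 2×13/2 - 1 = 12

E[X] = 12


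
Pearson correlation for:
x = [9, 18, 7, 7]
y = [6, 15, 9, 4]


n=4, Σx=41, Σy=34, Σxy=415, Σx²=503, Σy²=358
r = (4×415 - 41×34)/√((4×503 - 41²)(4×358 - 34²))
= 266/√(331×276) = 266/√91356 ≈ 266/302.2516 ≈ 0.8801

r ≈ 0.8801


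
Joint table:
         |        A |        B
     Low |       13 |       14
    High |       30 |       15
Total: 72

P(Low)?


P(Low) = (13+14)/72 = 27/72 = 3/8

P(Low) = 3/8 ≈ 37.50%


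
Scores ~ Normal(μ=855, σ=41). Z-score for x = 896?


z = (x - μ)/σ = (896 - 855)/41 = 1.0

z = 1.0
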